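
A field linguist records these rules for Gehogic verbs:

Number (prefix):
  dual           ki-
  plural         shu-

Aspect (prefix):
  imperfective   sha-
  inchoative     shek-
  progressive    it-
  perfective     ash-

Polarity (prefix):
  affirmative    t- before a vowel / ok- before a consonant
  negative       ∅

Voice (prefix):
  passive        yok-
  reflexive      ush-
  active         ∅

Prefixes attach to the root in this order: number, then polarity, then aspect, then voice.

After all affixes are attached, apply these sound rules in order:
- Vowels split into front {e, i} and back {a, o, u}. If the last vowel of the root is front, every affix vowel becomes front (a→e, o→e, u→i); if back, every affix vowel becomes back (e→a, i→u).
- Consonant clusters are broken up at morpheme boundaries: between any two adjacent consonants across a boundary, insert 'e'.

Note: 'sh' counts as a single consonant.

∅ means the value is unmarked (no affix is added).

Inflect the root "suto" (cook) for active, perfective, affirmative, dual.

ashokekusuto

Attach number dual ki- → kisuto.
Attach polarity affirmative ok- (before consonant 'k') → okkisuto.
Attach aspect perfective ash- → ashokkisuto.
voice = active: zero marking, form stays ashokkisuto.
Apply vowel harmony: ashokkisuto → ashokkusuto.
Apply epenthesis: ashokkusuto → ashokekusuto.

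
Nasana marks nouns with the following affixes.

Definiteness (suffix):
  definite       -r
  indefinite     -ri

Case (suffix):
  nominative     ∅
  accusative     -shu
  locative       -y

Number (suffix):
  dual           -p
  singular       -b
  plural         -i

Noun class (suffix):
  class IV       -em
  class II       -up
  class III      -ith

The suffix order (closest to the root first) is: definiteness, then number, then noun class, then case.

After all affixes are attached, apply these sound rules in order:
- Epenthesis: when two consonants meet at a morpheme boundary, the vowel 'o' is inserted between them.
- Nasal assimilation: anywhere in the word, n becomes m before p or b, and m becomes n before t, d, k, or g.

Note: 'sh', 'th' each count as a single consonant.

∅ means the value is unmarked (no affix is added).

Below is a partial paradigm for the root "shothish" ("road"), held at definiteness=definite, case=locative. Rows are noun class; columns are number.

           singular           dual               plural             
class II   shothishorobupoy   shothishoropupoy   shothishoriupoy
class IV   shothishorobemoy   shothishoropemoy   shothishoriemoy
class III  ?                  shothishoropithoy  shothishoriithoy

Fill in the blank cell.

Attach definiteness definite -r → shothishr.
Attach number singular -b → shothishrb.
Attach noun class class III -ith → shothishrbith.
Attach case locative -y → shothishrbithy.
Apply epenthesis: shothishrbithy → shothishorobithoy.
Nasal assimilation: no change.

shothishorobithoy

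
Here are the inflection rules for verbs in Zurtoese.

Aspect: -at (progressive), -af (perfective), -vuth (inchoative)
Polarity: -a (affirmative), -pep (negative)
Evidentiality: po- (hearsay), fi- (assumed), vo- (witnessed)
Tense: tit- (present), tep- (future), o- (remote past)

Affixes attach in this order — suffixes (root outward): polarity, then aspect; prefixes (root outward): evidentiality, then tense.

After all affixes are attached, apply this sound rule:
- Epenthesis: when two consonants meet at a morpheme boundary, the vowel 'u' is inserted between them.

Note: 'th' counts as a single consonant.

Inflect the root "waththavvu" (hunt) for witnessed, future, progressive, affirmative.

tepuvowaththavvuaat

Attach polarity affirmative -a → waththavvua.
Attach evidentiality witnessed vo- → vowaththavvua.
Attach tense future tep- → tepvowaththavvua.
Attach aspect progressive -at → tepvowaththavvuaat.
Apply epenthesis: tepvowaththavvuaat → tepuvowaththavvuaat.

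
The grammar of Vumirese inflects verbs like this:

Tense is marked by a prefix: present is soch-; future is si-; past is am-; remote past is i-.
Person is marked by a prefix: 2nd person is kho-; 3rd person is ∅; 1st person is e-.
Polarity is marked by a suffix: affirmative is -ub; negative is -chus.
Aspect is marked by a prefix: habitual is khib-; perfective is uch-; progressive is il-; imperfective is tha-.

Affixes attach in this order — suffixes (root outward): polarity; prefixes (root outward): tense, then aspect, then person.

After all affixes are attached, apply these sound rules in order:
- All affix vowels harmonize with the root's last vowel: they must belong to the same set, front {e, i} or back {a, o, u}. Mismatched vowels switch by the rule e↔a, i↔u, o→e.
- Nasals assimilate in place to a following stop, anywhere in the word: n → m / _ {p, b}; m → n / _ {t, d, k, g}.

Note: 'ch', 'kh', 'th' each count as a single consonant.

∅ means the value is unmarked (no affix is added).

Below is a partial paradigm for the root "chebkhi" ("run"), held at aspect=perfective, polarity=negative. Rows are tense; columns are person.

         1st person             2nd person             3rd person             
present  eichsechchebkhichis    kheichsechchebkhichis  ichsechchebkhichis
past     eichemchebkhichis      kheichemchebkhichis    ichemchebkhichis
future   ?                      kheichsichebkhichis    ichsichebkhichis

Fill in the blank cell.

Attach tense future si- → sichebkhi.
Attach aspect perfective uch- → uchsichebkhi.
Attach person 1st person e- → euchsichebkhi.
Attach polarity negative -chus → euchsichebkhichus.
Apply vowel harmony: euchsichebkhichus → eichsichebkhichis.
Nasal assimilation: no change.

eichsichebkhichis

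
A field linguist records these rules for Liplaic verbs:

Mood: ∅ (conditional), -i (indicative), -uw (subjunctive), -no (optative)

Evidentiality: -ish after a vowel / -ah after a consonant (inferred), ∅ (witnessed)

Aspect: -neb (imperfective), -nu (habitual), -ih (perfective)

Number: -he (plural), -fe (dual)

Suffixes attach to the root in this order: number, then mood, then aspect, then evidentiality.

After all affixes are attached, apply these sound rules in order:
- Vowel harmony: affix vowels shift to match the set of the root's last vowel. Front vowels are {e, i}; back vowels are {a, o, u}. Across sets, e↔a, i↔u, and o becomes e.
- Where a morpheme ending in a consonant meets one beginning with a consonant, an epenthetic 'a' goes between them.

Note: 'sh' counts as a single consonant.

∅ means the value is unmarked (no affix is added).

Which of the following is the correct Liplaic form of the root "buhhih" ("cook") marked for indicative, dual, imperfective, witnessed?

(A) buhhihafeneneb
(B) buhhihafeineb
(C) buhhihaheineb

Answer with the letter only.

Attach number dual -fe → buhhihfe.
Attach mood indicative -i → buhhihfei.
Attach aspect imperfective -neb → buhhihfeineb.
evidentiality = witnessed: zero marking, form stays buhhihfeineb.
Vowel harmony: no change.
Apply epenthesis: buhhihfeineb → buhhihafeineb.
So the correct form is buhhihafeineb, option (B).
(A) buhhihafeneneb is wrong: it uses optative instead of indicative for mood.
(C) buhhihaheineb is wrong: it uses plural instead of dual for number.

B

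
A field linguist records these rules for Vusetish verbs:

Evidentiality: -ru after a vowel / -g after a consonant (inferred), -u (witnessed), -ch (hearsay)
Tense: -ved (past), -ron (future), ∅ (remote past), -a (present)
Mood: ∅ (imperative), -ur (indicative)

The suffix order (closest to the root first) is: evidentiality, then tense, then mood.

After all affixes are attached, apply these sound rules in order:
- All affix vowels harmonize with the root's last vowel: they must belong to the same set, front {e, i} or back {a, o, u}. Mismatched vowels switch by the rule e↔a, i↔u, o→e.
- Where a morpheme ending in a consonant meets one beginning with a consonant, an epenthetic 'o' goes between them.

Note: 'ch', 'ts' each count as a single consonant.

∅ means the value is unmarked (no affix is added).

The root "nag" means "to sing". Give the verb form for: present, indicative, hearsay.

Attach evidentiality hearsay -ch → nagch.
Attach tense present -a → nagcha.
Attach mood indicative -ur → nagchaur.
Vowel harmony: no change.
Apply epenthesis: nagchaur → nagochaur.

nagochaur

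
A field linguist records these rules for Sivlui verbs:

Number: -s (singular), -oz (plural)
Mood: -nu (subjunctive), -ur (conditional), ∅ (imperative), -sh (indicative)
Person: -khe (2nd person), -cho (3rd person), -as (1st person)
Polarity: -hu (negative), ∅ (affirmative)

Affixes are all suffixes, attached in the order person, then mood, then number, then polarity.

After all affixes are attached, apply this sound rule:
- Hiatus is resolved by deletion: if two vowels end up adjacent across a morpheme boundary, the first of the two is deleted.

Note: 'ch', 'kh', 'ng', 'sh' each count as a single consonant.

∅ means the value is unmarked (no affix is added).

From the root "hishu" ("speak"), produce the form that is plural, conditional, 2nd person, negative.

Attach person 2nd person -khe → hishukhe.
Attach mood conditional -ur → hishukheur.
Attach number plural -oz → hishukheuroz.
Attach polarity negative -hu → hishukheurozhu.
Apply vowel deletion: hishukheurozhu → hishukhurozhu.

hishukhurozhu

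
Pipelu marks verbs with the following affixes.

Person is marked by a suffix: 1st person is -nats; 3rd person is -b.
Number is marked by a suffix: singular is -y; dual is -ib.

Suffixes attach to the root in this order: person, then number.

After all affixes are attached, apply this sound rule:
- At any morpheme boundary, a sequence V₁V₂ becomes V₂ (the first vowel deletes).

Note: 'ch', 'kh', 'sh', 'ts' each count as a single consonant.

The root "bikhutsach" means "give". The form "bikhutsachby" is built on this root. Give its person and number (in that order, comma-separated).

Segment: bikhutsach-b-y.
person: -b → 3rd person.
number: -y → singular.

3rd person, singular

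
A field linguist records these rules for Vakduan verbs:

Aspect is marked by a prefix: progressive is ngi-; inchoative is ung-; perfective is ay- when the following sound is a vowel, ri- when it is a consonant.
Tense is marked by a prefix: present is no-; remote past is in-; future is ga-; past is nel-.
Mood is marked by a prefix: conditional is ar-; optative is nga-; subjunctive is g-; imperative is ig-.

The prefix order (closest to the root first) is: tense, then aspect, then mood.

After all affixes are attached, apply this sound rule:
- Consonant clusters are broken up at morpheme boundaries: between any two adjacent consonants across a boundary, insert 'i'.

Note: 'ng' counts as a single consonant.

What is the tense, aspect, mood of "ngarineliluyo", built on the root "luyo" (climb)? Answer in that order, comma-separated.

Segment: nga-ri-nel-luyo.
tense: nel- → past.
aspect: ay/ri- → perfective.
mood: nga- → optative.

past, perfective, optative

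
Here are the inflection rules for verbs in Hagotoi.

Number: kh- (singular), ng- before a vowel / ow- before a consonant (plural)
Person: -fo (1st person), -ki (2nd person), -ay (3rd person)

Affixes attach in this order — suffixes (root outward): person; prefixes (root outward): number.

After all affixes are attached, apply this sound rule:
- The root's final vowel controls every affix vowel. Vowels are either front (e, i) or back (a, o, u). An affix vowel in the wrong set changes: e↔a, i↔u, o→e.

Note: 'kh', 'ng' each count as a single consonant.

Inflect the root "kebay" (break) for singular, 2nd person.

Attach number singular kh- → khkebay.
Attach person 2nd person -ki → khkebayki.
Apply vowel harmony: khkebayki → khkebayku.

khkebayku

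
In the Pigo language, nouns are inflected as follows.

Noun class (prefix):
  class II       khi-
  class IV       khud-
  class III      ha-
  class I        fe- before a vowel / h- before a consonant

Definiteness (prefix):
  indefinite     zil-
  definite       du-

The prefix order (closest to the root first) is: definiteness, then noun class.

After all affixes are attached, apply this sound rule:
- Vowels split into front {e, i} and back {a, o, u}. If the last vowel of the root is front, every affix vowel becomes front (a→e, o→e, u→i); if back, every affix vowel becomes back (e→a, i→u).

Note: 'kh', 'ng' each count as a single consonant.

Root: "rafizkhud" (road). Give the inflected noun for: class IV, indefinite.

khudzulrafizkhud

Attach definiteness indefinite zil- → zilrafizkhud.
Attach noun class class IV khud- → khudzilrafizkhud.
Apply vowel harmony: khudzilrafizkhud → khudzulrafizkhud.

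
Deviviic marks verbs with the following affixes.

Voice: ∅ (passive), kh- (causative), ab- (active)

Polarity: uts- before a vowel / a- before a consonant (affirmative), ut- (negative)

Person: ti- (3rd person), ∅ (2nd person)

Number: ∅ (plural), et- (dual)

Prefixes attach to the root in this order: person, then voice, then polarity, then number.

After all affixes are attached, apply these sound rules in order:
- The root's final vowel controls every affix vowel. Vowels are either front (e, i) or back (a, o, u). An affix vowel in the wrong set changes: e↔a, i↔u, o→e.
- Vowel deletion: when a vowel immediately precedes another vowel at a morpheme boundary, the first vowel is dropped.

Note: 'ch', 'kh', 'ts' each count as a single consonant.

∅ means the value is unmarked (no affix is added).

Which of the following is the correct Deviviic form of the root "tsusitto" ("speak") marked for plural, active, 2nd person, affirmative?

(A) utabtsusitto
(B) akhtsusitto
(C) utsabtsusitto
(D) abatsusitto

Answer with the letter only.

C

person = 2nd person: zero marking, form stays tsusitto.
Attach voice active ab- → abtsusitto.
Attach polarity affirmative uts- (before vowel 'a') → utsabtsusitto.
number = plural: zero marking, form stays utsabtsusitto.
Vowel harmony: no change.
Vowel deletion: no change.
So the correct form is utsabtsusitto, option (C).
(A) utabtsusitto is wrong: it uses negative instead of affirmative for polarity.
(D) abatsusitto is wrong: it has the affixes in the wrong order.
(B) akhtsusitto is wrong: it uses causative instead of active for voice.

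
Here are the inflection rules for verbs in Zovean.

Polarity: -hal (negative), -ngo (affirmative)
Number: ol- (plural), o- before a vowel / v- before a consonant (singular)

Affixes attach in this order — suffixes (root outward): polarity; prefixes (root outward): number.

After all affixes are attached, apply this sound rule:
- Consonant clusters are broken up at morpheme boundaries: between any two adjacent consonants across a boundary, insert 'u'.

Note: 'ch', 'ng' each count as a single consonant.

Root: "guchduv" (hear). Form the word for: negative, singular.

Attach polarity negative -hal → guchduvhal.
Attach number singular v- (before consonant 'g') → vguchduvhal.
Apply epenthesis: vguchduvhal → vuguchduvuhal.

vuguchduvuhal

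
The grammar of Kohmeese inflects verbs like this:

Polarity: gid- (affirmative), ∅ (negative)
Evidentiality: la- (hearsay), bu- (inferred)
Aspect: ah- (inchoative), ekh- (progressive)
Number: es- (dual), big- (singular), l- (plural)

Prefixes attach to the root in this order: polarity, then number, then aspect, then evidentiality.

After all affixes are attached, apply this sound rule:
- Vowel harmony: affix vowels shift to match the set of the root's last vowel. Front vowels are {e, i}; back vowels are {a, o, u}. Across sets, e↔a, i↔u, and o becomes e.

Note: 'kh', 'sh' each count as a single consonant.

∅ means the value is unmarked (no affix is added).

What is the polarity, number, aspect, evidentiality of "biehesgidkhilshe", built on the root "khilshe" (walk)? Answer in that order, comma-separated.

Segment: bu-ah-es-gid-khilshe.
polarity: gid- → affirmative.
number: es- → dual.
aspect: ah- → inchoative.
evidentiality: bu- → inferred.

affirmative, dual, inchoative, inferred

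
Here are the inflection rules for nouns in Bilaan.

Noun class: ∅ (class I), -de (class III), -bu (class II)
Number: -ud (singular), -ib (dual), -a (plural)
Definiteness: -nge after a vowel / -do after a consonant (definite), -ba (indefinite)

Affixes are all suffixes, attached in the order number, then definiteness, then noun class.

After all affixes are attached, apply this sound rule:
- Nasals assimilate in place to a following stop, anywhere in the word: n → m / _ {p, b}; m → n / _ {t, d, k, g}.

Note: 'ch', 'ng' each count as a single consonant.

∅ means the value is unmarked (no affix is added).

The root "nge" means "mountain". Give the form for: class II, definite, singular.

ngeuddobu

Attach number singular -ud → ngeud.
Attach definiteness definite -do (after consonant 'd') → ngeuddo.
Attach noun class class II -bu → ngeuddobu.
Nasal assimilation: no change.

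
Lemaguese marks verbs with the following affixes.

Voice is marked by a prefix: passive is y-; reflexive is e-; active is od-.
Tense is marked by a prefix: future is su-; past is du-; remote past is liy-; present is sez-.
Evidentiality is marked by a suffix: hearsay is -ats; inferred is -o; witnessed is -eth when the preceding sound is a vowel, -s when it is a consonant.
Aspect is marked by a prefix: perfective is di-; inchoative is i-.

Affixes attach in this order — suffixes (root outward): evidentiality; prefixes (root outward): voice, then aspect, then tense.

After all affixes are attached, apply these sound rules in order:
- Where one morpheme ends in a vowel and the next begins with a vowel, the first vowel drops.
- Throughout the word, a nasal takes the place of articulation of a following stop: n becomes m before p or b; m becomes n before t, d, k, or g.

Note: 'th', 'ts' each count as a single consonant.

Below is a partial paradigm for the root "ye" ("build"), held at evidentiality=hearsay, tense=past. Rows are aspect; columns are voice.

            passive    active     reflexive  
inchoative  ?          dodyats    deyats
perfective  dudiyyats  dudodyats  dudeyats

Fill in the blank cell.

diyyats

Attach voice passive y- → yye.
Attach aspect inchoative i- → iyye.
Attach evidentiality hearsay -ats → iyyeats.
Attach tense past du- → duiyyeats.
Apply vowel deletion: duiyyeats → diyyats.
Nasal assimilation: no change.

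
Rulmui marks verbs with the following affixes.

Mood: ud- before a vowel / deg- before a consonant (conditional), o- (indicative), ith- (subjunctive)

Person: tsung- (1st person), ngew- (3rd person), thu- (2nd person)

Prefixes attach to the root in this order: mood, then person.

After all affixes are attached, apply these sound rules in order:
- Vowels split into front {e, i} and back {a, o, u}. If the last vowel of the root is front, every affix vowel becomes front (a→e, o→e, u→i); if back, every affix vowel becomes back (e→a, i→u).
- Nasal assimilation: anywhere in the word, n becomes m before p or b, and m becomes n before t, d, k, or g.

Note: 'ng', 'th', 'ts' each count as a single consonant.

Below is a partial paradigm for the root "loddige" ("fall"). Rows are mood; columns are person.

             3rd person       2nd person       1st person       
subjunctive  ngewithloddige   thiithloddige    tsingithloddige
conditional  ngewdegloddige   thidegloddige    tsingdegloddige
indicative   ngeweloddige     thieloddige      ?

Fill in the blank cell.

tsingeloddige

Attach mood indicative o- → oloddige.
Attach person 1st person tsung- → tsungoloddige.
Apply vowel harmony: tsungoloddige → tsingeloddige.
Nasal assimilation: no change.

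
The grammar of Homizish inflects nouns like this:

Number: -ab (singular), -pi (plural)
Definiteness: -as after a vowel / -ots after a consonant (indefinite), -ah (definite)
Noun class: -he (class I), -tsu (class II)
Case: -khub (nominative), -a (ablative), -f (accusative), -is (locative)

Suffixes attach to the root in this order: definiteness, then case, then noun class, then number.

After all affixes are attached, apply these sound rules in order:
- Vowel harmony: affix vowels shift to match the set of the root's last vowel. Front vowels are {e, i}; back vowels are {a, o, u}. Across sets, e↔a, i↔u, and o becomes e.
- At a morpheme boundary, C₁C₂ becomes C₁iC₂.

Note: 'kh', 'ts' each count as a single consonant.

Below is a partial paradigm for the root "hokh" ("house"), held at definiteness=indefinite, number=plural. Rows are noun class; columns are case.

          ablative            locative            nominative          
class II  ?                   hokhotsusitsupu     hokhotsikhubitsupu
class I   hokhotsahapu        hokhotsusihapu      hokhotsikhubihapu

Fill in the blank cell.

hokhotsatsupu

Attach definiteness indefinite -ots (after consonant 'kh') → hokhots.
Attach case ablative -a → hokhotsa.
Attach noun class class II -tsu → hokhotsatsu.
Attach number plural -pi → hokhotsatsupi.
Apply vowel harmony: hokhotsatsupi → hokhotsatsupu.
Epenthesis: no change.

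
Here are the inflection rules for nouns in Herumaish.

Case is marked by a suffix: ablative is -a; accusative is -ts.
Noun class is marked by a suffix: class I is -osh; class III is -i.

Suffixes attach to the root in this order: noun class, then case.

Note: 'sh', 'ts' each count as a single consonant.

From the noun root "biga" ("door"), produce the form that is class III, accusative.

bigaits

Attach noun class class III -i → bigai.
Attach case accusative -ts → bigaits.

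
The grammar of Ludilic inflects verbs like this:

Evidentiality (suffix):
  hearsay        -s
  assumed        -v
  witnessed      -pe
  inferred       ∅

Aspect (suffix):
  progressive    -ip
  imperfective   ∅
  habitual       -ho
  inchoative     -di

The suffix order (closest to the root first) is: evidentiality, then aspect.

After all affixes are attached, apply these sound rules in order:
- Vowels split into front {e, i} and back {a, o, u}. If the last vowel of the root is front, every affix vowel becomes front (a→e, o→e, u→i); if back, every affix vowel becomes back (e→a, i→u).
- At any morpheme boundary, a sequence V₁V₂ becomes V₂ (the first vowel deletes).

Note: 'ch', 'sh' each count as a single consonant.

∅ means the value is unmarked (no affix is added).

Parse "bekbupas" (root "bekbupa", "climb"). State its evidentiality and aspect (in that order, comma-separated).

hearsay, imperfective

Segment: bekbupa-s.
evidentiality: -s → hearsay.
aspect: ∅ → imperfective.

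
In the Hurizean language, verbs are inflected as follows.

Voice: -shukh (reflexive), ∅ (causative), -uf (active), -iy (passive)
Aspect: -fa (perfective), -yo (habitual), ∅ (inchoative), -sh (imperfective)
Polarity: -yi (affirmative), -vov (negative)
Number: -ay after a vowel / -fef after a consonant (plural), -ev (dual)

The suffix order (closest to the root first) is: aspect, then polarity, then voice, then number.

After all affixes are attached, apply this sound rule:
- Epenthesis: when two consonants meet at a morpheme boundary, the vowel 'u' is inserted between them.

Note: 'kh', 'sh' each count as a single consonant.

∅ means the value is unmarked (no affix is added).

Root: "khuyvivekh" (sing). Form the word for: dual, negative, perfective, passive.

Attach aspect perfective -fa → khuyvivekhfa.
Attach polarity negative -vov → khuyvivekhfavov.
Attach voice passive -iy → khuyvivekhfavoviy.
Attach number dual -ev → khuyvivekhfavoviyev.
Apply epenthesis: khuyvivekhfavoviyev → khuyvivekhufavoviyev.

khuyvivekhufavoviyev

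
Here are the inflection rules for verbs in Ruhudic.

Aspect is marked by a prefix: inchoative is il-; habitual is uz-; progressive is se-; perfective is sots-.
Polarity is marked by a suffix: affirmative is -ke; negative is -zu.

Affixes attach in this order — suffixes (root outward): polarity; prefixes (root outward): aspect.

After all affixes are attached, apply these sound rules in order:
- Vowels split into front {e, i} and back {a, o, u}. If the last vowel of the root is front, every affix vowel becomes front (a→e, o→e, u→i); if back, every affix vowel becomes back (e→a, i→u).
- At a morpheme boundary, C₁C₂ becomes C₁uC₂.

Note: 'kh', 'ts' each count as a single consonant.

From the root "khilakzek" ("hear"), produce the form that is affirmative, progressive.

Attach aspect progressive se- → sekhilakzek.
Attach polarity affirmative -ke → sekhilakzekke.
Vowel harmony: no change.
Apply epenthesis: sekhilakzekke → sekhilakzekuke.

sekhilakzekuke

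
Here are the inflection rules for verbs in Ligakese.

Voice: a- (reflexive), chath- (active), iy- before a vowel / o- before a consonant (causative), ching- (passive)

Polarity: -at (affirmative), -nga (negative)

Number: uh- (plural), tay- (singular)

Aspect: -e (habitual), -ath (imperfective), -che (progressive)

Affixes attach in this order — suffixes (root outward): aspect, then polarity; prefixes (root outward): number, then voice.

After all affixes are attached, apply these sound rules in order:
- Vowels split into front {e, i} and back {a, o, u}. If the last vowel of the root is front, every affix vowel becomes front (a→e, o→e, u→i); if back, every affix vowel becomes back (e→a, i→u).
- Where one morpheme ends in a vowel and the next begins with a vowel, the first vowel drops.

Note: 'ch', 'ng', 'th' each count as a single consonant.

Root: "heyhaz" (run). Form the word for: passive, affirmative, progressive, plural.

Attach aspect progressive -che → heyhazche.
Attach number plural uh- → uhheyhazche.
Attach polarity affirmative -at → uhheyhazcheat.
Attach voice passive ching- → chinguhheyhazcheat.
Apply vowel harmony: chinguhheyhazcheat → chunguhheyhazchaat.
Apply vowel deletion: chunguhheyhazchaat → chunguhheyhazchat.

chunguhheyhazchat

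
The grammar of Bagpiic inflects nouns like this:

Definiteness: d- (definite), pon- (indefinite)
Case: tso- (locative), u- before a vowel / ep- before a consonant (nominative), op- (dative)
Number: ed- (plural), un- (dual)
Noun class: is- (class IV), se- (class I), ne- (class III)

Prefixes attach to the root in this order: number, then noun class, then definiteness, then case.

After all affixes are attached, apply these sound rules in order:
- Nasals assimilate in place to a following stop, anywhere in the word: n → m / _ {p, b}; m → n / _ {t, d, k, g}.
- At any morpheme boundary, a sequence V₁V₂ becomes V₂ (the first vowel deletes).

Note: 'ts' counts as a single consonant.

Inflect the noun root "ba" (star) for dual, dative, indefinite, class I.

opponsumba

Attach number dual un- → unba.
Attach noun class class I se- → seunba.
Attach definiteness indefinite pon- → ponseunba.
Attach case dative op- → opponseunba.
Apply nasal assimilation: opponseunba → opponseumba.
Apply vowel deletion: opponseumba → opponsumba.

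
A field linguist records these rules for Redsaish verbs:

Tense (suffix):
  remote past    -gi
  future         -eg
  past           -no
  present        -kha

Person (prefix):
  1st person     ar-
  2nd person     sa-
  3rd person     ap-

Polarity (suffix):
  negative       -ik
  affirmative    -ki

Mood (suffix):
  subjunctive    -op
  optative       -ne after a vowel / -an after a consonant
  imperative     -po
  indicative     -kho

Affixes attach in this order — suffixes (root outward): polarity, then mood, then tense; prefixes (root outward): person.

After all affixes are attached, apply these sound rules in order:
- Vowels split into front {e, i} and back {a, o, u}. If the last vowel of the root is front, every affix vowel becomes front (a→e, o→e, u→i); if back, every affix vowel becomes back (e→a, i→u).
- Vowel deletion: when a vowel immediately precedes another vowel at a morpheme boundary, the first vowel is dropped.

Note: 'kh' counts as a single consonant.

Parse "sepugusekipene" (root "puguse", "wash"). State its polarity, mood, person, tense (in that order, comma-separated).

Segment: sa-puguse-ki-po-no.
polarity: -ki → affirmative.
mood: -po → imperative.
person: sa- → 2nd person.
tense: -no → past.

affirmative, imperative, 2nd person, past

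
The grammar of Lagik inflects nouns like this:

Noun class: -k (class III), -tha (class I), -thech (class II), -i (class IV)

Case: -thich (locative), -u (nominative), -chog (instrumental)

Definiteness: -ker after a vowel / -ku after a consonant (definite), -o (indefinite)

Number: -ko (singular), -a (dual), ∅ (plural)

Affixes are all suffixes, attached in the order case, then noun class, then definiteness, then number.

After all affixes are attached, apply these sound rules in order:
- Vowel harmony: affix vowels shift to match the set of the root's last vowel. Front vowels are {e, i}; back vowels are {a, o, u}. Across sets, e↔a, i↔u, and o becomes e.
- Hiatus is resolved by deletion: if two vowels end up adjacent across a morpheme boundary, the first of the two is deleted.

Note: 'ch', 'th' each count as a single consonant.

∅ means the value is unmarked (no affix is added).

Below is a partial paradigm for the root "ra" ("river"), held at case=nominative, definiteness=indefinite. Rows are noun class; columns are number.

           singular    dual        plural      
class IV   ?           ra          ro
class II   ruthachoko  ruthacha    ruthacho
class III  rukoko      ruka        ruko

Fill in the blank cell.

roko

Attach case nominative -u → rau.
Attach noun class class IV -i → raui.
Attach definiteness indefinite -o → rauio.
Attach number singular -ko → rauioko.
Apply vowel harmony: rauioko → rauuoko.
Apply vowel deletion: rauuoko → roko.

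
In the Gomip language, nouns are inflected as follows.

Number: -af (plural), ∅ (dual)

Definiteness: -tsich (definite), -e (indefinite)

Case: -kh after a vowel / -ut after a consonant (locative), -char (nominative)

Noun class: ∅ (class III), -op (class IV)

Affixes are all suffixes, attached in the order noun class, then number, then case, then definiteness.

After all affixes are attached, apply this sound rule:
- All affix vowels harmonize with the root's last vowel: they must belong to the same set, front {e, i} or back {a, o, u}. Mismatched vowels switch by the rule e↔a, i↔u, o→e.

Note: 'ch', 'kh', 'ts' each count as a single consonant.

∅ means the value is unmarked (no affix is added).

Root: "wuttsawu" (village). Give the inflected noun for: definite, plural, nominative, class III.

wuttsawuafchartsuch

noun class = class III: zero marking, form stays wuttsawu.
Attach number plural -af → wuttsawuaf.
Attach case nominative -char → wuttsawuafchar.
Attach definiteness definite -tsich → wuttsawuafchartsich.
Apply vowel harmony: wuttsawuafchartsich → wuttsawuafchartsuch.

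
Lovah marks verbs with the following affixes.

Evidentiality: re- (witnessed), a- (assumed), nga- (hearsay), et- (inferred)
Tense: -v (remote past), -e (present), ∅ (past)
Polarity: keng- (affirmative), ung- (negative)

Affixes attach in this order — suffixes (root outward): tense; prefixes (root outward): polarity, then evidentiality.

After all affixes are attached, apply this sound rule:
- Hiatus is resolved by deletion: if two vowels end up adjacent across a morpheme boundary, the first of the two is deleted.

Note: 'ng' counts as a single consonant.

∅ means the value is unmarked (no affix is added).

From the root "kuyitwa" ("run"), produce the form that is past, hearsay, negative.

Attach polarity negative ung- → ungkuyitwa.
tense = past: zero marking, form stays ungkuyitwa.
Attach evidentiality hearsay nga- → ngaungkuyitwa.
Apply vowel deletion: ngaungkuyitwa → ngungkuyitwa.

ngungkuyitwa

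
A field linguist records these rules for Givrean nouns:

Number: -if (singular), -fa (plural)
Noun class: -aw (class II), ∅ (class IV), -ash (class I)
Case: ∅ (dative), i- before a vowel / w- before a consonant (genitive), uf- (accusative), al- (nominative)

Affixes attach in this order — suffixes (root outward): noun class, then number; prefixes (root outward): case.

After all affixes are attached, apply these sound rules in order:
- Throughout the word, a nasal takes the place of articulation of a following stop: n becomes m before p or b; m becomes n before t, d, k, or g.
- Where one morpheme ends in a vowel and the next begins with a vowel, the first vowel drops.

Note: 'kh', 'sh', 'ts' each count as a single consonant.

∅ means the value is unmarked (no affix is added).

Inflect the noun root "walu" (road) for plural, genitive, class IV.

wwalufa

noun class = class IV: zero marking, form stays walu.
Attach number plural -fa → walufa.
Attach case genitive w- (before consonant 'w') → wwalufa.
Nasal assimilation: no change.
Vowel deletion: no change.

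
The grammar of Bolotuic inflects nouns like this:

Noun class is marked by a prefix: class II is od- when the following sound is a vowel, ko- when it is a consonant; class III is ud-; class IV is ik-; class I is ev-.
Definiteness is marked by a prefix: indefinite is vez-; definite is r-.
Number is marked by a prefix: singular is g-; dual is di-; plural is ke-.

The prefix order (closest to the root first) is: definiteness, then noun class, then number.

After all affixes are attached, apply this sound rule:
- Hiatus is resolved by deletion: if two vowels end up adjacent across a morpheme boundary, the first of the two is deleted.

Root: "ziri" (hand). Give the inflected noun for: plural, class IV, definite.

Attach definiteness definite r- → rziri.
Attach noun class class IV ik- → ikrziri.
Attach number plural ke- → keikrziri.
Apply vowel deletion: keikrziri → kikrziri.

kikrziri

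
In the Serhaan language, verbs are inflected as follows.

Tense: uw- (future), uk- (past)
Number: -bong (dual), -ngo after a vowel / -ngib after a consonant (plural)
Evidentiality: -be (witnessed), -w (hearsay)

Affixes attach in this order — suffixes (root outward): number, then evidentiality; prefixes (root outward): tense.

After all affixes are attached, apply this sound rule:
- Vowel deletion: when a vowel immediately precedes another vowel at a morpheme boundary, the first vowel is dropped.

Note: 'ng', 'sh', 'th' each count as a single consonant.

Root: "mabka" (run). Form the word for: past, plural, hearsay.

Attach number plural -ngo (after vowel 'a') → mabkango.
Attach tense past uk- → ukmabkango.
Attach evidentiality hearsay -w → ukmabkangow.
Vowel deletion: no change.

ukmabkangow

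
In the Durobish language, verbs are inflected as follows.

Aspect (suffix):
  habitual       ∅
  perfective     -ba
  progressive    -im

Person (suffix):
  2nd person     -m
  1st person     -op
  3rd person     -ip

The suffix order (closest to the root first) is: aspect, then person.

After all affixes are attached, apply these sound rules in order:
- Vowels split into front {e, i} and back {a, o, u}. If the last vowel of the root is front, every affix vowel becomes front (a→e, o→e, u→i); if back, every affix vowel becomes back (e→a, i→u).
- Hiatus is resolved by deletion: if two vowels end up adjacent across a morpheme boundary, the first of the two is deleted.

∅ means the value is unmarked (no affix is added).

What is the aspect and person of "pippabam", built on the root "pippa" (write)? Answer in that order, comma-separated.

perfective, 2nd person

Segment: pippa-ba-m.
aspect: -ba → perfective.
person: -m → 2nd person.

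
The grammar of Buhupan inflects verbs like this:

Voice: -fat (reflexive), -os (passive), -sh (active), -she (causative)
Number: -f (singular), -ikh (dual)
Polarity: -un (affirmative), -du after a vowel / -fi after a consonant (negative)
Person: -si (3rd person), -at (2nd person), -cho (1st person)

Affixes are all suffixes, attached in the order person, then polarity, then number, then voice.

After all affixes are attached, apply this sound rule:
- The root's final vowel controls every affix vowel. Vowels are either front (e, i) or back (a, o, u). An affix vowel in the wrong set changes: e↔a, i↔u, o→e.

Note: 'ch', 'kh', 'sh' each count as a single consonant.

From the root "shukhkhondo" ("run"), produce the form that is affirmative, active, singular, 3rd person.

shukhkhondosuunfsh

Attach person 3rd person -si → shukhkhondosi.
Attach polarity affirmative -un → shukhkhondosiun.
Attach number singular -f → shukhkhondosiunf.
Attach voice active -sh → shukhkhondosiunfsh.
Apply vowel harmony: shukhkhondosiunfsh → shukhkhondosuunfsh.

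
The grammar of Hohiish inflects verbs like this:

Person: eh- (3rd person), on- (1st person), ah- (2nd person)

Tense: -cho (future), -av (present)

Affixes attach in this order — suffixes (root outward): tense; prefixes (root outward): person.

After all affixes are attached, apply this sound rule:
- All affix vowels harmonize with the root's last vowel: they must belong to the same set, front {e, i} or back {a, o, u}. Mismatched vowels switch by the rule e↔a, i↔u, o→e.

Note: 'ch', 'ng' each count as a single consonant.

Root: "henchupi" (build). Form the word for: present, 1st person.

Attach person 1st person on- → onhenchupi.
Attach tense present -av → onhenchupiav.
Apply vowel harmony: onhenchupiav → enhenchupiev.

enhenchupiev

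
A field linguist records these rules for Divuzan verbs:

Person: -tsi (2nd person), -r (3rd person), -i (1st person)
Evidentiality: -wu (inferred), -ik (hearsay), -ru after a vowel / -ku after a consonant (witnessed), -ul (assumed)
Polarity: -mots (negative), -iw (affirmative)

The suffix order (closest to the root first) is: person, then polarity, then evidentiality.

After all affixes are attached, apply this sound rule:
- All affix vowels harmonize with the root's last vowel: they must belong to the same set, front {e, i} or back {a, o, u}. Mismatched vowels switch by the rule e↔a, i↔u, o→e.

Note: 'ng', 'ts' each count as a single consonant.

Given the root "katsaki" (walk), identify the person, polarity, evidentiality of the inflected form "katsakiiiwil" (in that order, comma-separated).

Segment: katsaki-i-iw-ul.
person: -i → 1st person.
polarity: -iw → affirmative.
evidentiality: -ul → assumed.

1st person, affirmative, assumed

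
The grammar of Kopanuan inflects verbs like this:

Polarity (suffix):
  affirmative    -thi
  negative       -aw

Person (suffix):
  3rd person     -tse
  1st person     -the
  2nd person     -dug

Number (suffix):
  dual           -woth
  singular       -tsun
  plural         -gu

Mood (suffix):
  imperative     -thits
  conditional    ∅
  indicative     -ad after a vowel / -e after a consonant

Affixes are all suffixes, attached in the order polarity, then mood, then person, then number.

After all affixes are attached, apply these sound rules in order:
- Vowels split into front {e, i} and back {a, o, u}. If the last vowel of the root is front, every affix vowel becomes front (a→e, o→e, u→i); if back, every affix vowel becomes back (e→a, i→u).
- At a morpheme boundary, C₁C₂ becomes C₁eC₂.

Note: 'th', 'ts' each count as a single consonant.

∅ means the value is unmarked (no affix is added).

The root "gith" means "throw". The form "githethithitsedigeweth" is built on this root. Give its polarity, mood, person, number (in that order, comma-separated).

Segment: gith-thi-thits-dug-woth.
polarity: -thi → affirmative.
mood: -thits → imperative.
person: -dug → 2nd person.
number: -woth → dual.

affirmative, imperative, 2nd person, dual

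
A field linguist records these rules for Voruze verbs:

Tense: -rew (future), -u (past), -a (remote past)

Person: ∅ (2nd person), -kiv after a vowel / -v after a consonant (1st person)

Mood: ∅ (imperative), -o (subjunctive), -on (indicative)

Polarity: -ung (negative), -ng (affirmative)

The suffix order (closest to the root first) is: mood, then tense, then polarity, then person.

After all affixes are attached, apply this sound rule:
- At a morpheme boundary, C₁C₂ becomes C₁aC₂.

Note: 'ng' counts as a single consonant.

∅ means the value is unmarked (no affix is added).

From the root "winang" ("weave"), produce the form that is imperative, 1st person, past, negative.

mood = imperative: zero marking, form stays winang.
Attach tense past -u → winangu.
Attach polarity negative -ung → winanguung.
Attach person 1st person -v (after consonant 'ng') → winanguungv.
Apply epenthesis: winanguungv → winanguungav.

winanguungav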